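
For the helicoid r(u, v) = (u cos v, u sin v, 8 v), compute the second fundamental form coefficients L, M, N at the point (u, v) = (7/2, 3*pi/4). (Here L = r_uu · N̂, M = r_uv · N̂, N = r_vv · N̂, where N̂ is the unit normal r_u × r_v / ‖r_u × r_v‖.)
L = 0;  M = -16*sqrt(305)/305;  N = 0

Compute the unit normal N̂(u, v) = (8*sin(v)/sqrt(u^2 + 64), -8*cos(v)/sqrt(u^2 + 64), u/sqrt(u^2 + 64)), and the second partials r_uu, r_uv, r_vv. Take dot products:
  L(u, v) = r_uu · N̂ = 0,
  M(u, v) = r_uv · N̂ = -8/sqrt(u^2 + 64),
  N(u, v) = r_vv · N̂ = 0.
Evaluating at (u, v) = (7/2, 3*pi/4):
  L = 0, M = -16*sqrt(305)/305, N = 0.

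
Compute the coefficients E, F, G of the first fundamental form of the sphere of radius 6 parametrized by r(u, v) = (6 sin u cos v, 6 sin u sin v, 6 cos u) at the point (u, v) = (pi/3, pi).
E = 36;  F = 0;  G = 27

Partials: r_u = (6*cos(u)*cos(v), 6*sin(v)*cos(u), -6*sin(u)), r_v = (-6*sin(u)*sin(v), 6*sin(u)*cos(v), 0). As functions of (u, v):
  E = r_u · r_u = 36,
  F = r_u · r_v = 0,
  G = r_v · r_v = 36*sin(u)^2.
Evaluating at (u, v) = (pi/3, pi): E = 36, F = 0, G = 27.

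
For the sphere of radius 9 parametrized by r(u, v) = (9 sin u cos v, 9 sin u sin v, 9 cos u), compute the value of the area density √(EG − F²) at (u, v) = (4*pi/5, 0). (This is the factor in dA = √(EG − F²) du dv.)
√(EG − F²)|_{(4*pi/5, 0)} = 81*sqrt(10 - 2*sqrt(5))/4

E = 81, F = 0, G = 81*sin(u)^2, so EG − F² = 6561*sin(u)^2. Taking the positive square root: √(EG − F²) = 81*Abs(sin(u)). At (u, v) = (4*pi/5, 0): 81*sqrt(10 - 2*sqrt(5))/4.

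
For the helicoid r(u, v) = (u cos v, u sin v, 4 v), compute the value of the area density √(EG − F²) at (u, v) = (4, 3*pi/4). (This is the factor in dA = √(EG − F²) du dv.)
√(EG − F²)|_{(4, 3*pi/4)} = 4*sqrt(2)

E = 1, F = 0, G = u^2 + 16, so EG − F² = u^2 + 16. Taking the positive square root: √(EG − F²) = sqrt(u^2 + 16). At (u, v) = (4, 3*pi/4): 4*sqrt(2).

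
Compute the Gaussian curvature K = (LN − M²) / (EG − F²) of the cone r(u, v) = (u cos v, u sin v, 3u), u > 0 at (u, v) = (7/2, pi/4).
K = 0

Coefficients of the first fundamental form: E = 10, F = 0, G = u^2.
Coefficients of the second fundamental form: L = 0, M = 0, N = 3*sqrt(10)*u^2/(10*Abs(u)).
Assemble K = (LN − M²)/(EG − F²) = 0. At (u, v) = (7/2, pi/4): K = 0.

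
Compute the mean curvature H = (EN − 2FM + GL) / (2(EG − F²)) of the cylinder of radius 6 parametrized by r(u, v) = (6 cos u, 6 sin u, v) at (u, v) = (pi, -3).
H = -1/12

With E = 36, F = 0, G = 1, L = -6, M = 0, N = 0, assemble
  H = (EN − 2FM + GL) / (2(EG − F²)) = -1/12.
At (u, v) = (pi, -3): H = -1/12.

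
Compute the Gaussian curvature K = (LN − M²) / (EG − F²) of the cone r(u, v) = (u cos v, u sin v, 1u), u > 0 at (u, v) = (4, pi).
K = 0

Coefficients of the first fundamental form: E = 2, F = 0, G = u^2.
Coefficients of the second fundamental form: L = 0, M = 0, N = sqrt(2)*u^2/(2*Abs(u)).
Assemble K = (LN − M²)/(EG − F²) = 0. At (u, v) = (4, pi): K = 0.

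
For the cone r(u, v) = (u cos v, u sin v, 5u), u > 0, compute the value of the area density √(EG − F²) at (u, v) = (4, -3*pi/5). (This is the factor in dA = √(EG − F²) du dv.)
√(EG − F²)|_{(4, -3*pi/5)} = 4*sqrt(26)

E = 26, F = 0, G = u^2, so EG − F² = 26*u^2. Taking the positive square root: √(EG − F²) = sqrt(26)*Abs(u). At (u, v) = (4, -3*pi/5): 4*sqrt(26).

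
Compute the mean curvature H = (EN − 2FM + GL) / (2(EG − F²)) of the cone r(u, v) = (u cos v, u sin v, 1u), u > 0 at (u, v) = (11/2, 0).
H = sqrt(2)/22

With E = 2, F = 0, G = u^2, L = 0, M = 0, N = sqrt(2)*u^2/(2*Abs(u)), assemble
  H = (EN − 2FM + GL) / (2(EG − F²)) = sqrt(2)/(4*Abs(u)).
At (u, v) = (11/2, 0): H = sqrt(2)/22.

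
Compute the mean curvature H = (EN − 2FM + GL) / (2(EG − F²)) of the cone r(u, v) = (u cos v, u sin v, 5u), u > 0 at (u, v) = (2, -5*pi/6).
H = 5*sqrt(26)/104

With E = 26, F = 0, G = u^2, L = 0, M = 0, N = 5*sqrt(26)*u^2/(26*Abs(u)), assemble
  H = (EN − 2FM + GL) / (2(EG − F²)) = 5*sqrt(26)/(52*Abs(u)).
At (u, v) = (2, -5*pi/6): H = 5*sqrt(26)/104.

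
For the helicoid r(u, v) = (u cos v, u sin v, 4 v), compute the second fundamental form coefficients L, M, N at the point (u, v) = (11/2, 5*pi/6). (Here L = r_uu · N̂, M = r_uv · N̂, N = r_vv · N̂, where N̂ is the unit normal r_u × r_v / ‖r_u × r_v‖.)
L = 0;  M = -8*sqrt(185)/185;  N = 0

Compute the unit normal N̂(u, v) = (4*sin(v)/sqrt(u^2 + 16), -4*cos(v)/sqrt(u^2 + 16), u/sqrt(u^2 + 16)), and the second partials r_uu, r_uv, r_vv. Take dot products:
  L(u, v) = r_uu · N̂ = 0,
  M(u, v) = r_uv · N̂ = -4/sqrt(u^2 + 16),
  N(u, v) = r_vv · N̂ = 0.
Evaluating at (u, v) = (11/2, 5*pi/6):
  L = 0, M = -8*sqrt(185)/185, N = 0.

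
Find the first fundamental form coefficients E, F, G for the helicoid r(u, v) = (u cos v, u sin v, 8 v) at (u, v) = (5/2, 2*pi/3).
E = 1;  F = 0;  G = 281/4

Partials: r_u = (cos(v), sin(v), 0), r_v = (-u*sin(v), u*cos(v), 8). As functions of (u, v):
  E = r_u · r_u = 1,
  F = r_u · r_v = 0,
  G = r_v · r_v = u^2 + 64.
Evaluating at (u, v) = (5/2, 2*pi/3): E = 1, F = 0, G = 281/4.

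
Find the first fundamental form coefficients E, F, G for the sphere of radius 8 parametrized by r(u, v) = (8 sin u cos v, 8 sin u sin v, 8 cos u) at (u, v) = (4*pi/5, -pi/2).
E = 64;  F = 0;  G = 40 - 8*sqrt(5)

Partials: r_u = (8*cos(u)*cos(v), 8*sin(v)*cos(u), -8*sin(u)), r_v = (-8*sin(u)*sin(v), 8*sin(u)*cos(v), 0). As functions of (u, v):
  E = r_u · r_u = 64,
  F = r_u · r_v = 0,
  G = r_v · r_v = 64*sin(u)^2.
Evaluating at (u, v) = (4*pi/5, -pi/2): E = 64, F = 0, G = 40 - 8*sqrt(5).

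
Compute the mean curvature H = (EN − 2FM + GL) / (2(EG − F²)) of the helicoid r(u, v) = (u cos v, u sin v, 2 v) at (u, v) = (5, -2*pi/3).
H = 0

With E = 1, F = 0, G = u^2 + 4, L = 0, M = -2/sqrt(u^2 + 4), N = 0, assemble
  H = (EN − 2FM + GL) / (2(EG − F²)) = 0.
At (u, v) = (5, -2*pi/3): H = 0.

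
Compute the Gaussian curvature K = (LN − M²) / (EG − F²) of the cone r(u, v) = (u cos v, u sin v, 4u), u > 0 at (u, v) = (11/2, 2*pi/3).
K = 0

Coefficients of the first fundamental form: E = 17, F = 0, G = u^2.
Coefficients of the second fundamental form: L = 0, M = 0, N = 4*sqrt(17)*u^2/(17*Abs(u)).
Assemble K = (LN − M²)/(EG − F²) = 0. At (u, v) = (11/2, 2*pi/3): K = 0.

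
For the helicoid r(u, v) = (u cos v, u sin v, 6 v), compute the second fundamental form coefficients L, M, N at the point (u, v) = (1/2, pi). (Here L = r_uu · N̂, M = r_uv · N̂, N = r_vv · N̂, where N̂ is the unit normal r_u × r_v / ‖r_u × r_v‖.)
L = 0;  M = -12*sqrt(145)/145;  N = 0

Compute the unit normal N̂(u, v) = (6*sin(v)/sqrt(u^2 + 36), -6*cos(v)/sqrt(u^2 + 36), u/sqrt(u^2 + 36)), and the second partials r_uu, r_uv, r_vv. Take dot products:
  L(u, v) = r_uu · N̂ = 0,
  M(u, v) = r_uv · N̂ = -6/sqrt(u^2 + 36),
  N(u, v) = r_vv · N̂ = 0.
Evaluating at (u, v) = (1/2, pi):
  L = 0, M = -12*sqrt(145)/145, N = 0.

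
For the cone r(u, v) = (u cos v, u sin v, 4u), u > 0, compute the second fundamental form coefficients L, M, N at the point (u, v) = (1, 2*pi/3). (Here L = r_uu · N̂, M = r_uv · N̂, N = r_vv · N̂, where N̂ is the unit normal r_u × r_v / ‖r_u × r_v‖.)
L = 0;  M = 0;  N = 4*sqrt(17)/17

Compute the unit normal N̂(u, v) = (-4*sqrt(17)*u*cos(v)/(17*Abs(u)), -4*sqrt(17)*u*sin(v)/(17*Abs(u)), sqrt(17)*u/(17*Abs(u))), and the second partials r_uu, r_uv, r_vv. Take dot products:
  L(u, v) = r_uu · N̂ = 0,
  M(u, v) = r_uv · N̂ = 0,
  N(u, v) = r_vv · N̂ = 4*sqrt(17)*u^2/(17*Abs(u)).
Evaluating at (u, v) = (1, 2*pi/3):
  L = 0, M = 0, N = 4*sqrt(17)/17.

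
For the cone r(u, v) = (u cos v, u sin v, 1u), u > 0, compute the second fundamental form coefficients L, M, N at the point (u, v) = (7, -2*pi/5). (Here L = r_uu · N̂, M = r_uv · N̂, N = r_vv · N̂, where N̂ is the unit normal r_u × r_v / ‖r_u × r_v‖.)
L = 0;  M = 0;  N = 7*sqrt(2)/2

Compute the unit normal N̂(u, v) = (-sqrt(2)*u*cos(v)/(2*Abs(u)), -sqrt(2)*u*sin(v)/(2*Abs(u)), sqrt(2)*u/(2*Abs(u))), and the second partials r_uu, r_uv, r_vv. Take dot products:
  L(u, v) = r_uu · N̂ = 0,
  M(u, v) = r_uv · N̂ = 0,
  N(u, v) = r_vv · N̂ = sqrt(2)*u^2/(2*Abs(u)).
Evaluating at (u, v) = (7, -2*pi/5):
  L = 0, M = 0, N = 7*sqrt(2)/2.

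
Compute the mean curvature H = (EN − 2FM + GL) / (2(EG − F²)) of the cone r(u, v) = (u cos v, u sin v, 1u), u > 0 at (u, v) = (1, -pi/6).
H = sqrt(2)/4

With E = 2, F = 0, G = u^2, L = 0, M = 0, N = sqrt(2)*u^2/(2*Abs(u)), assemble
  H = (EN − 2FM + GL) / (2(EG − F²)) = sqrt(2)/(4*Abs(u)).
At (u, v) = (1, -pi/6): H = sqrt(2)/4.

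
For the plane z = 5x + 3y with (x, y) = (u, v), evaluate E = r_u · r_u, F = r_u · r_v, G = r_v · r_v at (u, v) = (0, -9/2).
E = 26;  F = 15;  G = 10

Partials: r_u = (1, 0, 5), r_v = (0, 1, 3). As functions of (u, v):
  E = r_u · r_u = 26,
  F = r_u · r_v = 15,
  G = r_v · r_v = 10.
Evaluating at (u, v) = (0, -9/2): E = 26, F = 15, G = 10.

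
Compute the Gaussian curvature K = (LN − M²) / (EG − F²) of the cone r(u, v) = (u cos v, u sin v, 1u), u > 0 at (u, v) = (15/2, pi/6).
K = 0

Coefficients of the first fundamental form: E = 2, F = 0, G = u^2.
Coefficients of the second fundamental form: L = 0, M = 0, N = sqrt(2)*u^2/(2*Abs(u)).
Assemble K = (LN − M²)/(EG − F²) = 0. At (u, v) = (15/2, pi/6): K = 0.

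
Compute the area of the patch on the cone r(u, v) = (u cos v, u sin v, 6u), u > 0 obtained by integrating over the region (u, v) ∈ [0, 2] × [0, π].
Area = 2*sqrt(37)*pi

Area = ∫∫ √(EG − F²) du dv with √(EG − F²) = sqrt(37)*Abs(u). Integrating over [0, 2] × [0, π] gives 2*sqrt(37)*pi.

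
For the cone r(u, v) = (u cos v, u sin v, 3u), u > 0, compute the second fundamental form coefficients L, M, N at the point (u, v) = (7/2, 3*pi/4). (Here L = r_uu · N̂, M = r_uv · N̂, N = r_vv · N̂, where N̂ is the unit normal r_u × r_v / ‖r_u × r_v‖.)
L = 0;  M = 0;  N = 21*sqrt(10)/20

Compute the unit normal N̂(u, v) = (-3*sqrt(10)*u*cos(v)/(10*Abs(u)), -3*sqrt(10)*u*sin(v)/(10*Abs(u)), sqrt(10)*u/(10*Abs(u))), and the second partials r_uu, r_uv, r_vv. Take dot products:
  L(u, v) = r_uu · N̂ = 0,
  M(u, v) = r_uv · N̂ = 0,
  N(u, v) = r_vv · N̂ = 3*sqrt(10)*u^2/(10*Abs(u)).
Evaluating at (u, v) = (7/2, 3*pi/4):
  L = 0, M = 0, N = 21*sqrt(10)/20.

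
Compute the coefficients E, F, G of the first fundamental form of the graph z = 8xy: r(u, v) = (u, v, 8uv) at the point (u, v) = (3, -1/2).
E = 17;  F = -96;  G = 577

Partials: r_u = (1, 0, 8*v), r_v = (0, 1, 8*u). As functions of (u, v):
  E = r_u · r_u = 64*v^2 + 1,
  F = r_u · r_v = 64*u*v,
  G = r_v · r_v = 64*u^2 + 1.
Evaluating at (u, v) = (3, -1/2): E = 17, F = -96, G = 577.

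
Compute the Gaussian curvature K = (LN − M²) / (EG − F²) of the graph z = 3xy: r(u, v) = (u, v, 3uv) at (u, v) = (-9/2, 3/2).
K = -36/165649

Coefficients of the first fundamental form: E = 9*v^2 + 1, F = 9*u*v, G = 9*u^2 + 1.
Coefficients of the second fundamental form: L = 0, M = 3/sqrt(9*u^2 + 9*v^2 + 1), N = 0.
Assemble K = (LN − M²)/(EG − F²) = -9/(81*u^4 + 162*u^2*v^2 + 18*u^2 + 81*v^4 + 18*v^2 + 1). At (u, v) = (-9/2, 3/2): K = -36/165649.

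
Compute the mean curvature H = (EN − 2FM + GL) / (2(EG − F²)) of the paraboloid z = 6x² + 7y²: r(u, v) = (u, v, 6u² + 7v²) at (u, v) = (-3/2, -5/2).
H = 9631*sqrt(62)/480500

With E = 144*u^2 + 1, F = 168*u*v, G = 196*v^2 + 1, L = 12/sqrt(144*u^2 + 196*v^2 + 1), M = 0, N = 14/sqrt(144*u^2 + 196*v^2 + 1), assemble
  H = (EN − 2FM + GL) / (2(EG − F²)) = (1008*u^2 + 1176*v^2 + 13)/(144*u^2 + 196*v^2 + 1)^(3/2).
At (u, v) = (-3/2, -5/2): H = 9631*sqrt(62)/480500.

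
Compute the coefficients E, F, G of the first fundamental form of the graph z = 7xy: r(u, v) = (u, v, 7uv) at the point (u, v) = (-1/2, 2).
E = 197;  F = -49;  G = 53/4

Partials: r_u = (1, 0, 7*v), r_v = (0, 1, 7*u). As functions of (u, v):
  E = r_u · r_u = 49*v^2 + 1,
  F = r_u · r_v = 49*u*v,
  G = r_v · r_v = 49*u^2 + 1.
Evaluating at (u, v) = (-1/2, 2): E = 197, F = -49, G = 53/4.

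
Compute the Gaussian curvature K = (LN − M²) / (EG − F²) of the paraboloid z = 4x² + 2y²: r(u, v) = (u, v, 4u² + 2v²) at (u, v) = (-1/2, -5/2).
K = 32/13689

Coefficients of the first fundamental form: E = 64*u^2 + 1, F = 32*u*v, G = 16*v^2 + 1.
Coefficients of the second fundamental form: L = 8/sqrt(64*u^2 + 16*v^2 + 1), M = 0, N = 4/sqrt(64*u^2 + 16*v^2 + 1).
Assemble K = (LN − M²)/(EG − F²) = 32/(4096*u^4 + 2048*u^2*v^2 + 128*u^2 + 256*v^4 + 32*v^2 + 1). At (u, v) = (-1/2, -5/2): K = 32/13689.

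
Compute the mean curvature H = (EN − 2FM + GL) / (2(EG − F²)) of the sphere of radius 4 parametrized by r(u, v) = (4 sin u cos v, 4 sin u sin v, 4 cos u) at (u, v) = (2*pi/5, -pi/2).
H = -1/4

With E = 16, F = 0, G = 16*sin(u)^2, L = -4*sin(u)/Abs(sin(u)), M = 0, N = -4*sin(u)^3/Abs(sin(u)), assemble
  H = (EN − 2FM + GL) / (2(EG − F²)) = -sin(u)/(4*Abs(sin(u))).
At (u, v) = (2*pi/5, -pi/2): H = -1/4.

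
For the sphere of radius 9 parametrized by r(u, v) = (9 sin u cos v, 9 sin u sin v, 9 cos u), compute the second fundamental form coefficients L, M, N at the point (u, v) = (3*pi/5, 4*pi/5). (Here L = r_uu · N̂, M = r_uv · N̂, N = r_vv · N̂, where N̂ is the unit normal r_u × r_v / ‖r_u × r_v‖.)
L = -9;  M = 0;  N = -45/8 - 9*sqrt(5)/8

Compute the unit normal N̂(u, v) = (sin(u)^2*cos(v)/Abs(sin(u)), sin(u)^2*sin(v)/Abs(sin(u)), sin(2*u)/(2*Abs(sin(u)))), and the second partials r_uu, r_uv, r_vv. Take dot products:
  L(u, v) = r_uu · N̂ = -9*sin(u)/Abs(sin(u)),
  M(u, v) = r_uv · N̂ = 0,
  N(u, v) = r_vv · N̂ = -9*sin(u)^3/Abs(sin(u)).
Evaluating at (u, v) = (3*pi/5, 4*pi/5):
  L = -9, M = 0, N = -45/8 - 9*sqrt(5)/8.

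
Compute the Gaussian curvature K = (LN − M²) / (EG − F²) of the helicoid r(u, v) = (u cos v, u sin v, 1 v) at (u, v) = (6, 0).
K = -1/1369

Coefficients of the first fundamental form: E = 1, F = 0, G = u^2 + 1.
Coefficients of the second fundamental form: L = 0, M = -1/sqrt(u^2 + 1), N = 0.
Assemble K = (LN − M²)/(EG − F²) = -1/(u^2 + 1)^2. At (u, v) = (6, 0): K = -1/1369.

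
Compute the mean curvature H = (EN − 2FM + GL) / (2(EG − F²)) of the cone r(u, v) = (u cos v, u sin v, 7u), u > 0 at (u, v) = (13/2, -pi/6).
H = 7*sqrt(2)/130

With E = 50, F = 0, G = u^2, L = 0, M = 0, N = 7*sqrt(2)*u^2/(10*Abs(u)), assemble
  H = (EN − 2FM + GL) / (2(EG − F²)) = 7*sqrt(2)/(20*Abs(u)).
At (u, v) = (13/2, -pi/6): H = 7*sqrt(2)/130.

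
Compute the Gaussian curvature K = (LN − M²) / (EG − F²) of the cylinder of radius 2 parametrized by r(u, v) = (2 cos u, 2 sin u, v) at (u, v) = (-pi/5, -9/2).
K = 0

Coefficients of the first fundamental form: E = 4, F = 0, G = 1.
Coefficients of the second fundamental form: L = -2, M = 0, N = 0.
Assemble K = (LN − M²)/(EG − F²) = 0. At (u, v) = (-pi/5, -9/2): K = 0.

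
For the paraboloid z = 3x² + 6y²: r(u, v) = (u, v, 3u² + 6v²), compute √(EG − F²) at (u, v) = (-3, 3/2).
√(EG − F²)|_{(-3, 3/2)} = sqrt(649)

E = 36*u^2 + 1, F = 72*u*v, G = 144*v^2 + 1; EG − F² = 36*u^2 + 144*v^2 + 1; √(EG − F²) = sqrt(36*u^2 + 144*v^2 + 1). At the given point: sqrt(649).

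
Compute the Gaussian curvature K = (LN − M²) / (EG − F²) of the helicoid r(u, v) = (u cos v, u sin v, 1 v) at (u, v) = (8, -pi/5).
K = -1/4225

Coefficients of the first fundamental form: E = 1, F = 0, G = u^2 + 1.
Coefficients of the second fundamental form: L = 0, M = -1/sqrt(u^2 + 1), N = 0.
Assemble K = (LN − M²)/(EG − F²) = -1/(u^2 + 1)^2. At (u, v) = (8, -pi/5): K = -1/4225.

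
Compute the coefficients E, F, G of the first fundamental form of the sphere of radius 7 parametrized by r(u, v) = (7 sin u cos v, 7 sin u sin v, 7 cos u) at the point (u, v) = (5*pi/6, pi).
E = 49;  F = 0;  G = 49/4

Partials: r_u = (7*cos(u)*cos(v), 7*sin(v)*cos(u), -7*sin(u)), r_v = (-7*sin(u)*sin(v), 7*sin(u)*cos(v), 0). As functions of (u, v):
  E = r_u · r_u = 49,
  F = r_u · r_v = 0,
  G = r_v · r_v = 49*sin(u)^2.
Evaluating at (u, v) = (5*pi/6, pi): E = 49, F = 0, G = 49/4.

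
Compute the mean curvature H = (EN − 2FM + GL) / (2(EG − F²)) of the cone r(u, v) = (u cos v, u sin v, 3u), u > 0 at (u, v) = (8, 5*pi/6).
H = 3*sqrt(10)/160

With E = 10, F = 0, G = u^2, L = 0, M = 0, N = 3*sqrt(10)*u^2/(10*Abs(u)), assemble
  H = (EN − 2FM + GL) / (2(EG − F²)) = 3*sqrt(10)/(20*Abs(u)).
At (u, v) = (8, 5*pi/6): H = 3*sqrt(10)/160.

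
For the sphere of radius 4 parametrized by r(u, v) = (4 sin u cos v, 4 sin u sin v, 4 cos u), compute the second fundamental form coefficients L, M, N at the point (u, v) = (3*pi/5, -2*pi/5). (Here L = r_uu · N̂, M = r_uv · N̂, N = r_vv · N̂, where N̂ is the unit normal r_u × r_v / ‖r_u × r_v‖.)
L = -4;  M = 0;  N = -5/2 - sqrt(5)/2

Compute the unit normal N̂(u, v) = (sin(u)^2*cos(v)/Abs(sin(u)), sin(u)^2*sin(v)/Abs(sin(u)), sin(2*u)/(2*Abs(sin(u)))), and the second partials r_uu, r_uv, r_vv. Take dot products:
  L(u, v) = r_uu · N̂ = -4*sin(u)/Abs(sin(u)),
  M(u, v) = r_uv · N̂ = 0,
  N(u, v) = r_vv · N̂ = -4*sin(u)^3/Abs(sin(u)).
Evaluating at (u, v) = (3*pi/5, -2*pi/5):
  L = -4, M = 0, N = -5/2 - sqrt(5)/2.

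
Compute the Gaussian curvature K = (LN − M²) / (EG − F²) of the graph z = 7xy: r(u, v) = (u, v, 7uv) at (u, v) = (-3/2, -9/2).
K = -196/4870849

Coefficients of the first fundamental form: E = 49*v^2 + 1, F = 49*u*v, G = 49*u^2 + 1.
Coefficients of the second fundamental form: L = 0, M = 7/sqrt(49*u^2 + 49*v^2 + 1), N = 0.
Assemble K = (LN − M²)/(EG − F²) = -49/(2401*u^4 + 4802*u^2*v^2 + 98*u^2 + 2401*v^4 + 98*v^2 + 1). At (u, v) = (-3/2, -9/2): K = -196/4870849.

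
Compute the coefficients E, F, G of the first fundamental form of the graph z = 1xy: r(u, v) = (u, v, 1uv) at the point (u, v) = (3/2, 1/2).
E = 5/4;  F = 3/4;  G = 13/4

Partials: r_u = (1, 0, v), r_v = (0, 1, u). As functions of (u, v):
  E = r_u · r_u = v^2 + 1,
  F = r_u · r_v = u*v,
  G = r_v · r_v = u^2 + 1.
Evaluating at (u, v) = (3/2, 1/2): E = 5/4, F = 3/4, G = 13/4.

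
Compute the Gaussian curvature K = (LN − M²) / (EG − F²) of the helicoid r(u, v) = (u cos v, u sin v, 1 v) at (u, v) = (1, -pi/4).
K = -1/4

Coefficients of the first fundamental form: E = 1, F = 0, G = u^2 + 1.
Coefficients of the second fundamental form: L = 0, M = -1/sqrt(u^2 + 1), N = 0.
Assemble K = (LN − M²)/(EG − F²) = -1/(u^2 + 1)^2. At (u, v) = (1, -pi/4): K = -1/4.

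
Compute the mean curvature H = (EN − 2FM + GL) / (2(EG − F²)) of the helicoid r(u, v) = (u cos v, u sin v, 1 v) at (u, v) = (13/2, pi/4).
H = 0

With E = 1, F = 0, G = u^2 + 1, L = 0, M = -1/sqrt(u^2 + 1), N = 0, assemble
  H = (EN − 2FM + GL) / (2(EG − F²)) = 0.
At (u, v) = (13/2, pi/4): H = 0.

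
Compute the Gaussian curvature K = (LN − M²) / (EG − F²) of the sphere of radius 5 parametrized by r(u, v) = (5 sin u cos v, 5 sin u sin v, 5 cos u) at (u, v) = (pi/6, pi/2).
K = 1/25

Coefficients of the first fundamental form: E = 25, F = 0, G = 25*sin(u)^2.
Coefficients of the second fundamental form: L = -5*sin(u)/Abs(sin(u)), M = 0, N = -5*sin(u)^3/Abs(sin(u)).
Assemble K = (LN − M²)/(EG − F²) = 1/25. At (u, v) = (pi/6, pi/2): K = 1/25.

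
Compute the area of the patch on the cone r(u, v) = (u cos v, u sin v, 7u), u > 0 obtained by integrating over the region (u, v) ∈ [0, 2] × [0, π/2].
Area = 5*sqrt(2)*pi

Area = ∫∫ √(EG − F²) du dv with √(EG − F²) = 5*sqrt(2)*Abs(u). Integrating over [0, 2] × [0, π/2] gives 5*sqrt(2)*pi.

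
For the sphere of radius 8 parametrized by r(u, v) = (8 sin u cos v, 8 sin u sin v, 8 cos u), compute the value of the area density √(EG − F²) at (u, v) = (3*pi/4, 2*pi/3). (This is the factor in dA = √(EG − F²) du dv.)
√(EG − F²)|_{(3*pi/4, 2*pi/3)} = 32*sqrt(2)

E = 64, F = 0, G = 64*sin(u)^2, so EG − F² = 4096*sin(u)^2. Taking the positive square root: √(EG − F²) = 64*Abs(sin(u)). At (u, v) = (3*pi/4, 2*pi/3): 32*sqrt(2).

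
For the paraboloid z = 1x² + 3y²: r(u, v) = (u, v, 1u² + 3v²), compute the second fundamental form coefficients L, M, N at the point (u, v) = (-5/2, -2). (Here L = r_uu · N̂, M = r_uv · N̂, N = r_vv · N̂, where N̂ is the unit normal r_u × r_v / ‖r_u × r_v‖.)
L = sqrt(170)/85;  M = 0;  N = 3*sqrt(170)/85

Compute the unit normal N̂(u, v) = (-2*u/sqrt(4*u^2 + 36*v^2 + 1), -6*v/sqrt(4*u^2 + 36*v^2 + 1), 1/sqrt(4*u^2 + 36*v^2 + 1)), and the second partials r_uu, r_uv, r_vv. Take dot products:
  L(u, v) = r_uu · N̂ = 2/sqrt(4*u^2 + 36*v^2 + 1),
  M(u, v) = r_uv · N̂ = 0,
  N(u, v) = r_vv · N̂ = 6/sqrt(4*u^2 + 36*v^2 + 1).
Evaluating at (u, v) = (-5/2, -2):
  L = sqrt(170)/85, M = 0, N = 3*sqrt(170)/85.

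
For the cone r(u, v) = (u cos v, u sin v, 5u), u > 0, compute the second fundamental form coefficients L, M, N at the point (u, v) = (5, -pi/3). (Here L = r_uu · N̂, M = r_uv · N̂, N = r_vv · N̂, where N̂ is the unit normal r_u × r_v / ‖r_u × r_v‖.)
L = 0;  M = 0;  N = 25*sqrt(26)/26

Compute the unit normal N̂(u, v) = (-5*sqrt(26)*u*cos(v)/(26*Abs(u)), -5*sqrt(26)*u*sin(v)/(26*Abs(u)), sqrt(26)*u/(26*Abs(u))), and the second partials r_uu, r_uv, r_vv. Take dot products:
  L(u, v) = r_uu · N̂ = 0,
  M(u, v) = r_uv · N̂ = 0,
  N(u, v) = r_vv · N̂ = 5*sqrt(26)*u^2/(26*Abs(u)).
Evaluating at (u, v) = (5, -pi/3):
  L = 0, M = 0, N = 25*sqrt(26)/26.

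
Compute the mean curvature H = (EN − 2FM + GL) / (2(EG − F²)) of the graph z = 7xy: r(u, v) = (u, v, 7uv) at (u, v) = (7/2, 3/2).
H = -7203*sqrt(2846)/4049858

With E = 49*v^2 + 1, F = 49*u*v, G = 49*u^2 + 1, L = 0, M = 7/sqrt(49*u^2 + 49*v^2 + 1), N = 0, assemble
  H = (EN − 2FM + GL) / (2(EG − F²)) = -343*u*v/(49*u^2 + 49*v^2 + 1)^(3/2).
At (u, v) = (7/2, 3/2): H = -7203*sqrt(2846)/4049858.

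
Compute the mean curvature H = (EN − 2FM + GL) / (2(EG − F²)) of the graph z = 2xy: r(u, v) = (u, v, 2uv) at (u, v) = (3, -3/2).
H = 9*sqrt(46)/529

With E = 4*v^2 + 1, F = 4*u*v, G = 4*u^2 + 1, L = 0, M = 2/sqrt(4*u^2 + 4*v^2 + 1), N = 0, assemble
  H = (EN − 2FM + GL) / (2(EG − F²)) = -8*u*v/(4*u^2 + 4*v^2 + 1)^(3/2).
At (u, v) = (3, -3/2): H = 9*sqrt(46)/529.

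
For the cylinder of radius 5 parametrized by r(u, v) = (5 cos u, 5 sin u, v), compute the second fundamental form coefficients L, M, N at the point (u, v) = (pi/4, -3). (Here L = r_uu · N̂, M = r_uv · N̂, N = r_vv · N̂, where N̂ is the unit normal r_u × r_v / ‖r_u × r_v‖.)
L = -5;  M = 0;  N = 0

Compute the unit normal N̂(u, v) = (cos(u), sin(u), 0), and the second partials r_uu, r_uv, r_vv. Take dot products:
  L(u, v) = r_uu · N̂ = -5,
  M(u, v) = r_uv · N̂ = 0,
  N(u, v) = r_vv · N̂ = 0.
Evaluating at (u, v) = (pi/4, -3):
  L = -5, M = 0, N = 0.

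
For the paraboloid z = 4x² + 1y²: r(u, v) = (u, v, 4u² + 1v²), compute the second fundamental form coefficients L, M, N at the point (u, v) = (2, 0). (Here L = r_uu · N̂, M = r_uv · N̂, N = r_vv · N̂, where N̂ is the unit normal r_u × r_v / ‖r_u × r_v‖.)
L = 8*sqrt(257)/257;  M = 0;  N = 2*sqrt(257)/257

Compute the unit normal N̂(u, v) = (-8*u/sqrt(64*u^2 + 4*v^2 + 1), -2*v/sqrt(64*u^2 + 4*v^2 + 1), 1/sqrt(64*u^2 + 4*v^2 + 1)), and the second partials r_uu, r_uv, r_vv. Take dot products:
  L(u, v) = r_uu · N̂ = 8/sqrt(64*u^2 + 4*v^2 + 1),
  M(u, v) = r_uv · N̂ = 0,
  N(u, v) = r_vv · N̂ = 2/sqrt(64*u^2 + 4*v^2 + 1).
Evaluating at (u, v) = (2, 0):
  L = 8*sqrt(257)/257, M = 0, N = 2*sqrt(257)/257.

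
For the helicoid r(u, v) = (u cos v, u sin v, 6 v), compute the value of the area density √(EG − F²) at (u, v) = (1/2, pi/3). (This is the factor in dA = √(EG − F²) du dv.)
√(EG − F²)|_{(1/2, pi/3)} = sqrt(145)/2

E = 1, F = 0, G = u^2 + 36, so EG − F² = u^2 + 36. Taking the positive square root: √(EG − F²) = sqrt(u^2 + 36). At (u, v) = (1/2, pi/3): sqrt(145)/2.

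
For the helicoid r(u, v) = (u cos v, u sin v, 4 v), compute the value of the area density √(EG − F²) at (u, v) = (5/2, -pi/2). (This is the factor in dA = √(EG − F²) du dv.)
√(EG − F²)|_{(5/2, -pi/2)} = sqrt(89)/2

E = 1, F = 0, G = u^2 + 16, so EG − F² = u^2 + 16. Taking the positive square root: √(EG − F²) = sqrt(u^2 + 16). At (u, v) = (5/2, -pi/2): sqrt(89)/2.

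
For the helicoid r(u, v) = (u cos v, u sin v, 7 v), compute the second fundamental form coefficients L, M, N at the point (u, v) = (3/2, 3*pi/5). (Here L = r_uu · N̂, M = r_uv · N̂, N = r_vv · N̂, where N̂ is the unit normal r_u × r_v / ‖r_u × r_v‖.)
L = 0;  M = -14*sqrt(205)/205;  N = 0

Compute the unit normal N̂(u, v) = (7*sin(v)/sqrt(u^2 + 49), -7*cos(v)/sqrt(u^2 + 49), u/sqrt(u^2 + 49)), and the second partials r_uu, r_uv, r_vv. Take dot products:
  L(u, v) = r_uu · N̂ = 0,
  M(u, v) = r_uv · N̂ = -7/sqrt(u^2 + 49),
  N(u, v) = r_vv · N̂ = 0.
Evaluating at (u, v) = (3/2, 3*pi/5):
  L = 0, M = -14*sqrt(205)/205, N = 0.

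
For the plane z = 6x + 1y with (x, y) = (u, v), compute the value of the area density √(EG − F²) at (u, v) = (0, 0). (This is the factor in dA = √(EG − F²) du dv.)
√(EG − F²)|_{(0, 0)} = sqrt(38)

E = 37, F = 6, G = 2, so EG − F² = 38. Taking the positive square root: √(EG − F²) = sqrt(38). At (u, v) = (0, 0): sqrt(38).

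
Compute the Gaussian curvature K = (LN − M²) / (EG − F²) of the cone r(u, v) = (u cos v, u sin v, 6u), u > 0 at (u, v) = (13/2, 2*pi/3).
K = 0

Coefficients of the first fundamental form: E = 37, F = 0, G = u^2.
Coefficients of the second fundamental form: L = 0, M = 0, N = 6*sqrt(37)*u^2/(37*Abs(u)).
Assemble K = (LN − M²)/(EG − F²) = 0. At (u, v) = (13/2, 2*pi/3): K = 0.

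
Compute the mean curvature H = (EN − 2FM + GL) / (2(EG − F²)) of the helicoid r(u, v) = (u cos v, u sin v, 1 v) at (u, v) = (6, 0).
H = 0

With E = 1, F = 0, G = u^2 + 1, L = 0, M = -1/sqrt(u^2 + 1), N = 0, assemble
  H = (EN − 2FM + GL) / (2(EG − F²)) = 0.
At (u, v) = (6, 0): H = 0.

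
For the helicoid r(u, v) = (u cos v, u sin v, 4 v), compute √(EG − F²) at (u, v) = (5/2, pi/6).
√(EG − F²)|_{(5/2, pi/6)} = sqrt(89)/2

E = 1, F = 0, G = u^2 + 16; EG − F² = u^2 + 16; √(EG − F²) = sqrt(u^2 + 16). At the given point: sqrt(89)/2.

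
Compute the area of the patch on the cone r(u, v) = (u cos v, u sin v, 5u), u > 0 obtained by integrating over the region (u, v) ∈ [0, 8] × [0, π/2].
Area = 16*sqrt(26)*pi

Area = ∫∫ √(EG − F²) du dv with √(EG − F²) = sqrt(26)*Abs(u). Integrating over [0, 8] × [0, π/2] gives 16*sqrt(26)*pi.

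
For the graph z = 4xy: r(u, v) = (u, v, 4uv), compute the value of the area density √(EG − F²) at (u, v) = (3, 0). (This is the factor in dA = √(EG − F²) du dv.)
√(EG − F²)|_{(3, 0)} = sqrt(145)

E = 16*v^2 + 1, F = 16*u*v, G = 16*u^2 + 1, so EG − F² = 16*u^2 + 16*v^2 + 1. Taking the positive square root: √(EG − F²) = sqrt(16*u^2 + 16*v^2 + 1). At (u, v) = (3, 0): sqrt(145).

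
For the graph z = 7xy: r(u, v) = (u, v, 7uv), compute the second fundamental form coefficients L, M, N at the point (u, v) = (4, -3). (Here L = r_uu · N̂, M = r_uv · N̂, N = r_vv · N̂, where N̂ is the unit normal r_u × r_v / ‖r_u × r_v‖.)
L = 0;  M = 7*sqrt(1226)/1226;  N = 0

Compute the unit normal N̂(u, v) = (-7*v/sqrt(49*u^2 + 49*v^2 + 1), -7*u/sqrt(49*u^2 + 49*v^2 + 1), 1/sqrt(49*u^2 + 49*v^2 + 1)), and the second partials r_uu, r_uv, r_vv. Take dot products:
  L(u, v) = r_uu · N̂ = 0,
  M(u, v) = r_uv · N̂ = 7/sqrt(49*u^2 + 49*v^2 + 1),
  N(u, v) = r_vv · N̂ = 0.
Evaluating at (u, v) = (4, -3):
  L = 0, M = 7*sqrt(1226)/1226, N = 0.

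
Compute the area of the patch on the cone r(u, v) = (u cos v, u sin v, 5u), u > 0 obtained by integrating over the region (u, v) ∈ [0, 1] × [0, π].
Area = sqrt(26)*pi/2

Area = ∫∫ √(EG − F²) du dv with √(EG − F²) = sqrt(26)*Abs(u). Integrating over [0, 1] × [0, π] gives sqrt(26)*pi/2.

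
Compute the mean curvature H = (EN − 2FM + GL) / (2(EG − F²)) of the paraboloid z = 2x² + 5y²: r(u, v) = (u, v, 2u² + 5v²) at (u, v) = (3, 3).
H = 7*sqrt(1045)/3025

With E = 16*u^2 + 1, F = 40*u*v, G = 100*v^2 + 1, L = 4/sqrt(16*u^2 + 100*v^2 + 1), M = 0, N = 10/sqrt(16*u^2 + 100*v^2 + 1), assemble
  H = (EN − 2FM + GL) / (2(EG − F²)) = (80*u^2 + 200*v^2 + 7)/(16*u^2 + 100*v^2 + 1)^(3/2).
At (u, v) = (3, 3): H = 7*sqrt(1045)/3025.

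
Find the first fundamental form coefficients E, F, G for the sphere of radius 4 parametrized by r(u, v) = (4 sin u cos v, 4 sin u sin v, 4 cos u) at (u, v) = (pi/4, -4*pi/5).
E = 16;  F = 0;  G = 8

Partials: r_u = (4*cos(u)*cos(v), 4*sin(v)*cos(u), -4*sin(u)), r_v = (-4*sin(u)*sin(v), 4*sin(u)*cos(v), 0). As functions of (u, v):
  E = r_u · r_u = 16,
  F = r_u · r_v = 0,
  G = r_v · r_v = 16*sin(u)^2.
Evaluating at (u, v) = (pi/4, -4*pi/5): E = 16, F = 0, G = 8.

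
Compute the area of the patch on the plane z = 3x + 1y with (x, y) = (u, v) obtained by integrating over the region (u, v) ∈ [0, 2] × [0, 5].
Area = 10*sqrt(11)

Area = ∫∫ √(EG − F²) du dv with √(EG − F²) = sqrt(11). Integrating over [0, 2] × [0, 5] gives 10*sqrt(11).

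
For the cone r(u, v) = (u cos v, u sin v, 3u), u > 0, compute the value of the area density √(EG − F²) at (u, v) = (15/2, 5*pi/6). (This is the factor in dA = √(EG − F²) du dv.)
√(EG − F²)|_{(15/2, 5*pi/6)} = 15*sqrt(10)/2

E = 10, F = 0, G = u^2, so EG − F² = 10*u^2. Taking the positive square root: √(EG − F²) = sqrt(10)*Abs(u). At (u, v) = (15/2, 5*pi/6): 15*sqrt(10)/2.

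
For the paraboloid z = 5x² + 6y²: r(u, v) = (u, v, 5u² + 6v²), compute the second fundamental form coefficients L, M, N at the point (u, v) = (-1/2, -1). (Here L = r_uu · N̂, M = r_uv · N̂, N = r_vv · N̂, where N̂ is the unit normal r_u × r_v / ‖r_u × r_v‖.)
L = sqrt(170)/17;  M = 0;  N = 6*sqrt(170)/85

Compute the unit normal N̂(u, v) = (-10*u/sqrt(100*u^2 + 144*v^2 + 1), -12*v/sqrt(100*u^2 + 144*v^2 + 1), 1/sqrt(100*u^2 + 144*v^2 + 1)), and the second partials r_uu, r_uv, r_vv. Take dot products:
  L(u, v) = r_uu · N̂ = 10/sqrt(100*u^2 + 144*v^2 + 1),
  M(u, v) = r_uv · N̂ = 0,
  N(u, v) = r_vv · N̂ = 12/sqrt(100*u^2 + 144*v^2 + 1).
Evaluating at (u, v) = (-1/2, -1):
  L = sqrt(170)/17, M = 0, N = 6*sqrt(170)/85.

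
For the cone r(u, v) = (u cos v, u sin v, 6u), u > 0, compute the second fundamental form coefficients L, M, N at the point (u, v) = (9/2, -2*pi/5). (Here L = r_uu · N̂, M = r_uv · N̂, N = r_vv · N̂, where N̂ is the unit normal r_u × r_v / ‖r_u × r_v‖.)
L = 0;  M = 0;  N = 27*sqrt(37)/37

Compute the unit normal N̂(u, v) = (-6*sqrt(37)*u*cos(v)/(37*Abs(u)), -6*sqrt(37)*u*sin(v)/(37*Abs(u)), sqrt(37)*u/(37*Abs(u))), and the second partials r_uu, r_uv, r_vv. Take dot products:
  L(u, v) = r_uu · N̂ = 0,
  M(u, v) = r_uv · N̂ = 0,
  N(u, v) = r_vv · N̂ = 6*sqrt(37)*u^2/(37*Abs(u)).
Evaluating at (u, v) = (9/2, -2*pi/5):
  L = 0, M = 0, N = 27*sqrt(37)/37.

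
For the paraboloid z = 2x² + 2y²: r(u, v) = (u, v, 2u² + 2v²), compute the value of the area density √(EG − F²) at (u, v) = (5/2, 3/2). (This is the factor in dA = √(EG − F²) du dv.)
√(EG − F²)|_{(5/2, 3/2)} = sqrt(137)

E = 16*u^2 + 1, F = 16*u*v, G = 16*v^2 + 1, so EG − F² = 16*u^2 + 16*v^2 + 1. Taking the positive square root: √(EG − F²) = sqrt(16*u^2 + 16*v^2 + 1). At (u, v) = (5/2, 3/2): sqrt(137).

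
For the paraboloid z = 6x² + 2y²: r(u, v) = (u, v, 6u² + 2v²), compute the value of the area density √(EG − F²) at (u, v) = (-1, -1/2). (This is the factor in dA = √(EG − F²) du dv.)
√(EG − F²)|_{(-1, -1/2)} = sqrt(149)

E = 144*u^2 + 1, F = 48*u*v, G = 16*v^2 + 1, so EG − F² = 144*u^2 + 16*v^2 + 1. Taking the positive square root: √(EG − F²) = sqrt(144*u^2 + 16*v^2 + 1). At (u, v) = (-1, -1/2): sqrt(149).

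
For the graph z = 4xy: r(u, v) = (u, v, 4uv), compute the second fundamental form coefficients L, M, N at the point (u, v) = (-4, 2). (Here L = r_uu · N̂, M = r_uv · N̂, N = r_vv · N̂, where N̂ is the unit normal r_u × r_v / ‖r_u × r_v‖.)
L = 0;  M = 4*sqrt(321)/321;  N = 0

Compute the unit normal N̂(u, v) = (-4*v/sqrt(16*u^2 + 16*v^2 + 1), -4*u/sqrt(16*u^2 + 16*v^2 + 1), 1/sqrt(16*u^2 + 16*v^2 + 1)), and the second partials r_uu, r_uv, r_vv. Take dot products:
  L(u, v) = r_uu · N̂ = 0,
  M(u, v) = r_uv · N̂ = 4/sqrt(16*u^2 + 16*v^2 + 1),
  N(u, v) = r_vv · N̂ = 0.
Evaluating at (u, v) = (-4, 2):
  L = 0, M = 4*sqrt(321)/321, N = 0.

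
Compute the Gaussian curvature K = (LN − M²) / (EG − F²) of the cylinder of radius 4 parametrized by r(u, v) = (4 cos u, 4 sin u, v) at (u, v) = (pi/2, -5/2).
K = 0

Coefficients of the first fundamental form: E = 16, F = 0, G = 1.
Coefficients of the second fundamental form: L = -4, M = 0, N = 0.
Assemble K = (LN − M²)/(EG − F²) = 0. At (u, v) = (pi/2, -5/2): K = 0.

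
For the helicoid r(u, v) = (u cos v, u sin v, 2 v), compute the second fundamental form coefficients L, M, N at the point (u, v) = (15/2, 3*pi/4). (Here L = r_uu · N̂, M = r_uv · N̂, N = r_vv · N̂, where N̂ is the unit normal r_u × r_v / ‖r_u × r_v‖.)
L = 0;  M = -4*sqrt(241)/241;  N = 0

Compute the unit normal N̂(u, v) = (2*sin(v)/sqrt(u^2 + 4), -2*cos(v)/sqrt(u^2 + 4), u/sqrt(u^2 + 4)), and the second partials r_uu, r_uv, r_vv. Take dot products:
  L(u, v) = r_uu · N̂ = 0,
  M(u, v) = r_uv · N̂ = -2/sqrt(u^2 + 4),
  N(u, v) = r_vv · N̂ = 0.
Evaluating at (u, v) = (15/2, 3*pi/4):
  L = 0, M = -4*sqrt(241)/241, N = 0.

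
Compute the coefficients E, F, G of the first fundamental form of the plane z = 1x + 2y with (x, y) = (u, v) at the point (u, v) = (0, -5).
E = 2;  F = 2;  G = 5

Partials: r_u = (1, 0, 1), r_v = (0, 1, 2). As functions of (u, v):
  E = r_u · r_u = 2,
  F = r_u · r_v = 2,
  G = r_v · r_v = 5.
Evaluating at (u, v) = (0, -5): E = 2, F = 2, G = 5.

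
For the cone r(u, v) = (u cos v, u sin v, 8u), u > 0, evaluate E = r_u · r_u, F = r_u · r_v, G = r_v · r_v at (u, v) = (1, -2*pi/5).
E = 65;  F = 0;  G = 1

Partials: r_u = (cos(v), sin(v), 8), r_v = (-u*sin(v), u*cos(v), 0). As functions of (u, v):
  E = r_u · r_u = 65,
  F = r_u · r_v = 0,
  G = r_v · r_v = u^2.
Evaluating at (u, v) = (1, -2*pi/5): E = 65, F = 0, G = 1.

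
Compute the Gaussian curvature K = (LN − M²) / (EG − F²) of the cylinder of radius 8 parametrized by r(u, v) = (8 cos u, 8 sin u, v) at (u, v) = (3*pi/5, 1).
K = 0

Coefficients of the first fundamental form: E = 64, F = 0, G = 1.
Coefficients of the second fundamental form: L = -8, M = 0, N = 0.
Assemble K = (LN − M²)/(EG − F²) = 0. At (u, v) = (3*pi/5, 1): K = 0.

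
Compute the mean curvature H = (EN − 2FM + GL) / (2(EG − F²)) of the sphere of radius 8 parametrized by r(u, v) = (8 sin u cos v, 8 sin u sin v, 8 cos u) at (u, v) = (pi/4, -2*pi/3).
H = -1/8

With E = 64, F = 0, G = 64*sin(u)^2, L = -8*sin(u)/Abs(sin(u)), M = 0, N = -8*sin(u)^3/Abs(sin(u)), assemble
  H = (EN − 2FM + GL) / (2(EG − F²)) = -sin(u)/(8*Abs(sin(u))).
At (u, v) = (pi/4, -2*pi/3): H = -1/8.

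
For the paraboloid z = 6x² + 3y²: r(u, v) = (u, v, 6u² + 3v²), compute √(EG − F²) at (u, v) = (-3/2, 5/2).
√(EG − F²)|_{(-3/2, 5/2)} = 5*sqrt(22)

E = 144*u^2 + 1, F = 72*u*v, G = 36*v^2 + 1; EG − F² = 144*u^2 + 36*v^2 + 1; √(EG − F²) = sqrt(144*u^2 + 36*v^2 + 1). At the given point: 5*sqrt(22).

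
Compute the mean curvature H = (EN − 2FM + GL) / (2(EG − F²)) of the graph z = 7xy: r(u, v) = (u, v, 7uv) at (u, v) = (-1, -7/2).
H = -9604/132651

With E = 49*v^2 + 1, F = 49*u*v, G = 49*u^2 + 1, L = 0, M = 7/sqrt(49*u^2 + 49*v^2 + 1), N = 0, assemble
  H = (EN − 2FM + GL) / (2(EG − F²)) = -343*u*v/(49*u^2 + 49*v^2 + 1)^(3/2).
At (u, v) = (-1, -7/2): H = -9604/132651.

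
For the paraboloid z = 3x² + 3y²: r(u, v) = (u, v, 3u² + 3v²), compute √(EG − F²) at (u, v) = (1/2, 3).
√(EG − F²)|_{(1/2, 3)} = sqrt(334)

E = 36*u^2 + 1, F = 36*u*v, G = 36*v^2 + 1; EG − F² = 36*u^2 + 36*v^2 + 1; √(EG − F²) = sqrt(36*u^2 + 36*v^2 + 1). At the given point: sqrt(334).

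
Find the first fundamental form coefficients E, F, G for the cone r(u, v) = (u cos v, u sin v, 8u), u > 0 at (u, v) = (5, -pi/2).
E = 65;  F = 0;  G = 25

Partials: r_u = (cos(v), sin(v), 8), r_v = (-u*sin(v), u*cos(v), 0). As functions of (u, v):
  E = r_u · r_u = 65,
  F = r_u · r_v = 0,
  G = r_v · r_v = u^2.
Evaluating at (u, v) = (5, -pi/2): E = 65, F = 0, G = 25.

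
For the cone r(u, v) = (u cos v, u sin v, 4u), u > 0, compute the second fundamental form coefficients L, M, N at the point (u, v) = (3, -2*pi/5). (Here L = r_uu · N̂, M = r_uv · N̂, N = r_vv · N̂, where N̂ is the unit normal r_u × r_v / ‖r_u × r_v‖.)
L = 0;  M = 0;  N = 12*sqrt(17)/17

Compute the unit normal N̂(u, v) = (-4*sqrt(17)*u*cos(v)/(17*Abs(u)), -4*sqrt(17)*u*sin(v)/(17*Abs(u)), sqrt(17)*u/(17*Abs(u))), and the second partials r_uu, r_uv, r_vv. Take dot products:
  L(u, v) = r_uu · N̂ = 0,
  M(u, v) = r_uv · N̂ = 0,
  N(u, v) = r_vv · N̂ = 4*sqrt(17)*u^2/(17*Abs(u)).
Evaluating at (u, v) = (3, -2*pi/5):
  L = 0, M = 0, N = 12*sqrt(17)/17.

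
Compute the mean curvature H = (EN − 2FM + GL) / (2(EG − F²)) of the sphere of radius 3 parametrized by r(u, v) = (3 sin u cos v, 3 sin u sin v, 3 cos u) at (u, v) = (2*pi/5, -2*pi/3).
H = -1/3

With E = 9, F = 0, G = 9*sin(u)^2, L = -3*sin(u)/Abs(sin(u)), M = 0, N = -3*sin(u)^3/Abs(sin(u)), assemble
  H = (EN − 2FM + GL) / (2(EG − F²)) = -sin(u)/(3*Abs(sin(u))).
At (u, v) = (2*pi/5, -2*pi/3): H = -1/3.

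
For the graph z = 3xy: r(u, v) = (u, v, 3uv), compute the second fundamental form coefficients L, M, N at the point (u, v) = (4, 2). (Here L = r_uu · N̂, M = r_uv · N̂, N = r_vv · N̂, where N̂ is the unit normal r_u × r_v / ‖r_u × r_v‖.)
L = 0;  M = 3*sqrt(181)/181;  N = 0

Compute the unit normal N̂(u, v) = (-3*v/sqrt(9*u^2 + 9*v^2 + 1), -3*u/sqrt(9*u^2 + 9*v^2 + 1), 1/sqrt(9*u^2 + 9*v^2 + 1)), and the second partials r_uu, r_uv, r_vv. Take dot products:
  L(u, v) = r_uu · N̂ = 0,
  M(u, v) = r_uv · N̂ = 3/sqrt(9*u^2 + 9*v^2 + 1),
  N(u, v) = r_vv · N̂ = 0.
Evaluating at (u, v) = (4, 2):
  L = 0, M = 3*sqrt(181)/181, N = 0.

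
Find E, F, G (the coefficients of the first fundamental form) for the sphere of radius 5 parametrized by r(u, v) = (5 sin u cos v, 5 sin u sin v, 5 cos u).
E = 25;  F = 0;  G = 25*sin(u)^2

Compute partials: r_u = (5*cos(u)*cos(v), 5*sin(v)*cos(u), -5*sin(u)), r_v = (-5*sin(u)*sin(v), 5*sin(u)*cos(v), 0). Then
  E = r_u · r_u = 25,
  F = r_u · r_v = 0,
  G = r_v · r_v = 25*sin(u)^2.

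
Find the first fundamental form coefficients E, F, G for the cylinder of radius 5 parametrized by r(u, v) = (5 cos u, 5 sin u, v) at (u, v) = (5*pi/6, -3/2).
E = 25;  F = 0;  G = 1

Partials: r_u = (-5*sin(u), 5*cos(u), 0), r_v = (0, 0, 1). As functions of (u, v):
  E = r_u · r_u = 25,
  F = r_u · r_v = 0,
  G = r_v · r_v = 1.
Evaluating at (u, v) = (5*pi/6, -3/2): E = 25, F = 0, G = 1.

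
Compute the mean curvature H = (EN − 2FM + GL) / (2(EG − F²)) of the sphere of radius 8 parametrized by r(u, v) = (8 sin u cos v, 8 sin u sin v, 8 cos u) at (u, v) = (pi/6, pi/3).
H = -1/8

With E = 64, F = 0, G = 64*sin(u)^2, L = -8*sin(u)/Abs(sin(u)), M = 0, N = -8*sin(u)^3/Abs(sin(u)), assemble
  H = (EN − 2FM + GL) / (2(EG − F²)) = -sin(u)/(8*Abs(sin(u))).
At (u, v) = (pi/6, pi/3): H = -1/8.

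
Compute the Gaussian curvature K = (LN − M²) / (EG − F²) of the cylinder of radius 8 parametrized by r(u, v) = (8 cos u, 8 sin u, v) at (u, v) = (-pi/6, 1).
K = 0

Coefficients of the first fundamental form: E = 64, F = 0, G = 1.
Coefficients of the second fundamental form: L = -8, M = 0, N = 0.
Assemble K = (LN − M²)/(EG − F²) = 0. At (u, v) = (-pi/6, 1): K = 0.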